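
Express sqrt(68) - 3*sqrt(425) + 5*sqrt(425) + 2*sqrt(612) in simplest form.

sqrt(68) = 2*sqrt(17); 3*sqrt(425) = 15*sqrt(17); 5*sqrt(425) = 25*sqrt(17); 2*sqrt(612) = 12*sqrt(17)
Combine: (2 - 15 + 25 + 12)·sqrt(17) = 24*sqrt(17)

24*sqrt(17)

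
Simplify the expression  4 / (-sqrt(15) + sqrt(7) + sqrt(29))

(-84*sqrt(15) - 28*sqrt(29) + 148*sqrt(7) + 8*sqrt(3045))/371

Group as (sqrt(7) + sqrt(29)) - sqrt(15); multiply by (sqrt(7) + sqrt(29)) + sqrt(15), then rationalise the remaining surd.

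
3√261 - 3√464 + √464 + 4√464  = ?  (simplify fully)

17*√29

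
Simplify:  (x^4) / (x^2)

Quotient: x^2

x^2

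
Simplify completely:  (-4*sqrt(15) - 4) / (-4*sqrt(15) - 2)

Multiply numerator and denominator by -2 + 4*sqrt(15).
Denominator becomes -236; numerator becomes -232 - 8*sqrt(15).

(2*sqrt(15) + 58)/59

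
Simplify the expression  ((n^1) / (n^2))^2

Inside the bracket: (n^-1)
Raise to the power 2: (n^-2)

n^(-2)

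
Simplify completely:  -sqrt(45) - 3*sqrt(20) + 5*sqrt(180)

21*sqrt(5)

sqrt(45) = 3*sqrt(5); 3*sqrt(20) = 6*sqrt(5); 5*sqrt(180) = 30*sqrt(5)
Combine: (-3 - 6 + 30)·sqrt(5) = 21*sqrt(5)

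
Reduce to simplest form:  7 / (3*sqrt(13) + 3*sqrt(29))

Multiply numerator and denominator by -3*sqrt(29) + 3*sqrt(13).
Denominator becomes -144; numerator becomes -21*sqrt(29) + 21*sqrt(13).

(-7*sqrt(13) + 7*sqrt(29))/48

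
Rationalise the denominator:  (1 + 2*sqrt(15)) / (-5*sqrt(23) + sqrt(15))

(-10*sqrt(345) - 30 - 5*sqrt(23) - sqrt(15))/560

Multiply numerator and denominator by sqrt(15) + 5*sqrt(23).
Denominator becomes -560; numerator becomes sqrt(15) + 5*sqrt(23) + 30 + 10*sqrt(345).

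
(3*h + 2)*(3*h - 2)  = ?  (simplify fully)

9*h**2 - 4

Product of conjugates: (P+Q)(P-Q) = P**2 - Q**2.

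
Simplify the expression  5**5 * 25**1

5**5 = 5**5; 25**1 = 5**2
Combine exponents: 5**7

5**7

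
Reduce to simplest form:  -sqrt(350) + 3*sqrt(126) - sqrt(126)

sqrt(350) = 5*sqrt(14); 3*sqrt(126) = 9*sqrt(14); sqrt(126) = 3*sqrt(14)
Combine: (-5 + 9 - 3)·sqrt(14) = sqrt(14)

sqrt(14)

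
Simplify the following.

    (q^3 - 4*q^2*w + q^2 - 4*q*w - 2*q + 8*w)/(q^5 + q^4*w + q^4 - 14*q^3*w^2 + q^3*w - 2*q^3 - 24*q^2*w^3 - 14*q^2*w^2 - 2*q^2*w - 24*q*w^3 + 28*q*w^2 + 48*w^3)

1/(q^2 + 5*q*w + 6*w^2)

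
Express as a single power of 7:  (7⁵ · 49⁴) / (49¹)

7^11

7⁵ = 7^5; 49⁴ = 7^8; 49¹ = 7^2
Combine exponents: 7^11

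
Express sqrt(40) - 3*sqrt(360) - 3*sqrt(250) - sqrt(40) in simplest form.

sqrt(40) = 2*sqrt(10); 3*sqrt(360) = 18*sqrt(10); 3*sqrt(250) = 15*sqrt(10); sqrt(40) = 2*sqrt(10)
Combine: (2 - 18 - 15 - 2)·sqrt(10) = -33*sqrt(10)

-33*sqrt(10)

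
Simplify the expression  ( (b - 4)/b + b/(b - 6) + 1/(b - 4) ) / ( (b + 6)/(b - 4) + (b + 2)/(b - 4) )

(2*b^3 - 17*b^2 + 58*b - 96)/(2*b^3 - 4*b^2 - 48*b)

Numerator: (b - 4)/b + b/(b - 6) + 1/(b - 4) = (2*b^3 - 17*b^2 + 58*b - 96)/(b^3 - 10*b^2 + 24*b)
Denominator: (b + 6)/(b - 4) + (b + 2)/(b - 4) = (2*b + 8)/(b - 4)
Divide: ((2*b^3 - 17*b^2 + 58*b - 96)/(b^3 - 10*b^2 + 24*b)) · ((b - 4)/(2*b + 8)) = (2*b^3 - 17*b^2 + 58*b - 96)/(2*b^3 - 4*b^2 - 48*b)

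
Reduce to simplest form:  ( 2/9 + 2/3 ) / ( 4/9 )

2

Numerator: 2/9 + 2/3 = 8/9
Denominator: 4/9 = 4/9
Divide: (8/9) · (9/4) = 2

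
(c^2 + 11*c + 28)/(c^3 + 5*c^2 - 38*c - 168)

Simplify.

1/(c - 6)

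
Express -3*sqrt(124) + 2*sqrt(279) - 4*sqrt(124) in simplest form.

-8*sqrt(31)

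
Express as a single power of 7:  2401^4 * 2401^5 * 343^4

2401^4 = 7^16; 2401^5 = 7^20; 343^4 = 7^12
Combine exponents: 7^48

7^48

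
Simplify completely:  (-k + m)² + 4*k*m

After expansion: k² + 2*k*m + m² — a perfect-square trinomial.

(k + m)²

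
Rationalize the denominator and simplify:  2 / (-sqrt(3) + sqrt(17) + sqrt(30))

(-22*sqrt(3) - 5*sqrt(30) + 8*sqrt(17) + 3*sqrt(170))/26

Group as (sqrt(17) + sqrt(30)) - sqrt(3); multiply by (sqrt(17) + sqrt(30)) + sqrt(3), then rationalise the remaining surd.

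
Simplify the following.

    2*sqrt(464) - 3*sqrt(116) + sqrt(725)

2*sqrt(464) = 8*sqrt(29); 3*sqrt(116) = 6*sqrt(29); sqrt(725) = 5*sqrt(29)
Combine: (8 - 6 + 5)·sqrt(29) = 7*sqrt(29)

7*sqrt(29)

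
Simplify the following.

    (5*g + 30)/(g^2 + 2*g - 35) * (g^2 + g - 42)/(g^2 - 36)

5/(g - 5)

Factor: 5*g + 30 = 5*(g + 6);  g^2 + 2*g - 35 = (g + 7)*(g - 5);  g^2 + g - 42 = (g - 6)*(g + 7);  g^2 - 36 = (g + 6)*(g - 6)
Cancel the common factors (g + 7), (g + 6), (g - 6).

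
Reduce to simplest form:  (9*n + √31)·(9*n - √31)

Difference of squares with P = 9*n, Q = √31.

81*n² - 31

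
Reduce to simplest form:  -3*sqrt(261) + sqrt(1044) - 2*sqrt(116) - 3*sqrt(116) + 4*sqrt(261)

3*sqrt(261) = 9*sqrt(29); sqrt(1044) = 6*sqrt(29); 2*sqrt(116) = 4*sqrt(29); 3*sqrt(116) = 6*sqrt(29); 4*sqrt(261) = 12*sqrt(29)
Combine: (-9 + 6 - 4 - 6 + 12)·sqrt(29) = -sqrt(29)

-sqrt(29)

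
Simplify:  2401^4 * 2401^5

7^36

2401^4 = 7^16; 2401^5 = 7^20
Combine exponents: 7^36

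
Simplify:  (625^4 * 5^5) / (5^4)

625^4 = 5^16; 5^5 = 5^5; 5^4 = 5^4
Combine exponents: 5^17

5^17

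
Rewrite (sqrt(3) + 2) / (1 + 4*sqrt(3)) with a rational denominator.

(10 + 7*sqrt(3))/47

Multiply numerator and denominator by -4*sqrt(3) + 1.
Denominator becomes -47; numerator becomes -7*sqrt(3) - 10.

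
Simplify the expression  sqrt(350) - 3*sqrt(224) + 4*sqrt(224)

9*sqrt(14)

sqrt(350) = 5*sqrt(14); 3*sqrt(224) = 12*sqrt(14); 4*sqrt(224) = 16*sqrt(14)
Combine: (5 - 12 + 16)·sqrt(14) = 9*sqrt(14)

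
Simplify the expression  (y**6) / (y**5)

Quotient: y**1

y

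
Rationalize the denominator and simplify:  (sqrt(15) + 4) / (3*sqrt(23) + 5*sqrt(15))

Multiply numerator and denominator by -3*sqrt(23) + 5*sqrt(15).
Denominator becomes 168; numerator becomes -12*sqrt(23) - 3*sqrt(345) + 75 + 20*sqrt(15).

(-12*sqrt(23) - 3*sqrt(345) + 75 + 20*sqrt(15))/168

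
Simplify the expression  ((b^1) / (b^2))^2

b^(-2)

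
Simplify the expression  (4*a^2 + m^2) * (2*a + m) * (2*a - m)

((2*a)+m)((2*a)-m) = 4*a^2 - m^2; continue pairing.

16*a^4 - m^4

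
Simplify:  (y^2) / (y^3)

Quotient: (y^-1)

1/y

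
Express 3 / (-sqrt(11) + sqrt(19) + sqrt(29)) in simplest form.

(-111*sqrt(11) + 3*sqrt(29) + 63*sqrt(19) + 6*sqrt(6061))/835

Group as (sqrt(19) + sqrt(29)) - sqrt(11); multiply by (sqrt(19) + sqrt(29)) + sqrt(11), then rationalise the remaining surd.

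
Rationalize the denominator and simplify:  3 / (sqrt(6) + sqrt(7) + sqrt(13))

(-sqrt(546) + 6*sqrt(7) + 7*sqrt(6))/28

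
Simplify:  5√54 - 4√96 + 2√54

5√54 = 15*√6; 4√96 = 16*√6; 2√54 = 6*√6
Combine: (15 - 16 + 6)·√6 = 5*√6

5*√6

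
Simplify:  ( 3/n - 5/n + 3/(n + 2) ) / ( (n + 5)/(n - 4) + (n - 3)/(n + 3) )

(n³ - 5*n² - 8*n + 48)/(2*n⁴ + 5*n³ + 29*n² + 54*n)

Numerator: 3/n - 5/n + 3/(n + 2) = (n - 4)/(n² + 2*n)
Denominator: (n + 5)/(n - 4) + (n - 3)/(n + 3) = (2*n² + n + 27)/(n² - n - 12)
Divide: ((n - 4)/(n² + 2*n)) · ((n² - n - 12)/(2*n² + n + 27)) = (n³ - 5*n² - 8*n + 48)/(2*n⁴ + 5*n³ + 29*n² + 54*n)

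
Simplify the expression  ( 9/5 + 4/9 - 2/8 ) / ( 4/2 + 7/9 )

359/500

Numerator: 9/5 + 4/9 - 2/8 = 359/180
Denominator: 4/2 + 7/9 = 25/9
Divide: (359/180) · (9/25) = 359/500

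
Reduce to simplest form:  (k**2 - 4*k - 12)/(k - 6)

k + 2

Factor: k**2 - 4*k - 12 = (k + 2)*(k - 6)
Cancel the common factor (k - 6).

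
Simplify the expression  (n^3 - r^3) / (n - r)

n^2 + n*r + r^2

n^3 - r^3 = (n - r)(n^2 + n*r + r^2).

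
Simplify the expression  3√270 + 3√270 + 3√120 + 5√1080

3√270 = 9*√30; 3√270 = 9*√30; 3√120 = 6*√30; 5√1080 = 30*√30
Combine: (9 + 9 + 6 + 30)·√30 = 54*√30

54*√30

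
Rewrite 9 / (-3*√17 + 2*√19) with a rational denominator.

Multiply numerator and denominator by 2*√19 + 3*√17.
Denominator becomes -77; numerator becomes 18*√19 + 27*√17.

(-27*√17 - 18*√19)/77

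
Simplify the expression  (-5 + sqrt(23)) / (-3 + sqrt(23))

(-sqrt(23) + 4)/7

Multiply numerator and denominator by -sqrt(23) - 3.
Denominator becomes -14; numerator becomes -8 + 2*sqrt(23).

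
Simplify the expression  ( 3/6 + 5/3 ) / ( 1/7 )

91/6

Numerator: 3/6 + 5/3 = 13/6
Denominator: 1/7 = 1/7
Divide: (13/6) · (7) = 91/6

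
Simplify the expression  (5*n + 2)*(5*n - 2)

(5*n)^2 - (2)^2 = 25*n^2 - 4.

25*n^2 - 4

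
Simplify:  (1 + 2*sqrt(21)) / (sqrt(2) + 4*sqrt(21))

Multiply numerator and denominator by -sqrt(2) + 4*sqrt(21).
Denominator becomes 334; numerator becomes -2*sqrt(42) - sqrt(2) + 4*sqrt(21) + 168.

(-2*sqrt(42) - sqrt(2) + 4*sqrt(21) + 168)/334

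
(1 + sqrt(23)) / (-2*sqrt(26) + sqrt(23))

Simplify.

Multiply numerator and denominator by sqrt(23) + 2*sqrt(26).
Denominator becomes -81; numerator becomes sqrt(23) + 2*sqrt(26) + 23 + 2*sqrt(598).

(-2*sqrt(598) - 23 - 2*sqrt(26) - sqrt(23))/81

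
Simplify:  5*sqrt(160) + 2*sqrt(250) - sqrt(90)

27*sqrt(10)

5*sqrt(160) = 20*sqrt(10); 2*sqrt(250) = 10*sqrt(10); sqrt(90) = 3*sqrt(10)
Combine: (20 + 10 - 3)·sqrt(10) = 27*sqrt(10)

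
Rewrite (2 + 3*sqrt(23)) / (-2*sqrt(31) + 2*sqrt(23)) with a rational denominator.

Multiply numerator and denominator by 2*sqrt(23) + 2*sqrt(31).
Denominator becomes -32; numerator becomes 4*sqrt(23) + 4*sqrt(31) + 138 + 6*sqrt(713).

(-3*sqrt(713) - 69 - 2*sqrt(31) - 2*sqrt(23))/16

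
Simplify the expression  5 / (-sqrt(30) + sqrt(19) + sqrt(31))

(-50*sqrt(30) + 45*sqrt(31) + 105*sqrt(19) + 5*sqrt(17670))/978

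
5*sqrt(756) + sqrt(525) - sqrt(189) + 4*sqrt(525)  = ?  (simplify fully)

52*sqrt(21)

5*sqrt(756) = 30*sqrt(21); sqrt(525) = 5*sqrt(21); sqrt(189) = 3*sqrt(21); 4*sqrt(525) = 20*sqrt(21)
Combine: (30 + 5 - 3 + 20)·sqrt(21) = 52*sqrt(21)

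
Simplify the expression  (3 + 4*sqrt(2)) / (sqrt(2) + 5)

(7 + 17*sqrt(2))/23

Multiply numerator and denominator by -sqrt(2) + 5.
Denominator becomes 23; numerator becomes 7 + 17*sqrt(2).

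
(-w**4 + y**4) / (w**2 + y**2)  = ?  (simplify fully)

-w**4 + y**4 factors as (-w + y)*(w + y)*(w**2 + y**2).

-w**2 + y**2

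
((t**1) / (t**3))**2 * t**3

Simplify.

1/t

Inside the bracket: (t**-2)
Raise to the power 2: (t**-4)
Multiply by t**3: add exponents.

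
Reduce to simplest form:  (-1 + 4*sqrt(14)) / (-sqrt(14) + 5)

(51 + 19*sqrt(14))/11

Multiply numerator and denominator by sqrt(14) + 5.
Denominator becomes 11; numerator becomes 51 + 19*sqrt(14).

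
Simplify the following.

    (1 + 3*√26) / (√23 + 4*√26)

(-3*√598 - √23 + 4*√26 + 312)/393

Multiply numerator and denominator by -√23 + 4*√26.
Denominator becomes 393; numerator becomes -3*√598 - √23 + 4*√26 + 312.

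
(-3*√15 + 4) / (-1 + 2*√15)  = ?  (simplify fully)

Multiply numerator and denominator by -2*√15 - 1.
Denominator becomes -59; numerator becomes -5*√15 + 86.

(-86 + 5*√15)/59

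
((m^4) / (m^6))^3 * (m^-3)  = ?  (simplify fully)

m^(-9)

Inside the bracket: (m^-2)
Raise to the power 3: (m^-6)
Multiply by (m^-3): add exponents.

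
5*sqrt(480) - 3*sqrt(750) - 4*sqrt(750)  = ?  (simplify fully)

5*sqrt(480) = 20*sqrt(30); 3*sqrt(750) = 15*sqrt(30); 4*sqrt(750) = 20*sqrt(30)
Combine: (20 - 15 - 20)·sqrt(30) = -15*sqrt(30)

-15*sqrt(30)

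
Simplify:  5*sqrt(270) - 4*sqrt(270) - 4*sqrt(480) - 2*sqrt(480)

-21*sqrt(30)

5*sqrt(270) = 15*sqrt(30); 4*sqrt(270) = 12*sqrt(30); 4*sqrt(480) = 16*sqrt(30); 2*sqrt(480) = 8*sqrt(30)
Combine: (15 - 12 - 16 - 8)·sqrt(30) = -21*sqrt(30)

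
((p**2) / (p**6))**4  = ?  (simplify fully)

Inside the bracket: (p**-4)
Raise to the power 4: (p**-16)

p**(-16)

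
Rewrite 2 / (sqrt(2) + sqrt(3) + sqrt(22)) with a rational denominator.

Group as (sqrt(3) + sqrt(22)) + sqrt(2); multiply by (sqrt(3) + sqrt(22)) - sqrt(2), then rationalise the remaining surd.

(-42*sqrt(3) - 46*sqrt(2) + 8*sqrt(33) + 34*sqrt(22))/265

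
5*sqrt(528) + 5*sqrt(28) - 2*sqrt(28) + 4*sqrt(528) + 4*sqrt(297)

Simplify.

5*sqrt(528) = 20*sqrt(33); 5*sqrt(28) = 10*sqrt(7); 2*sqrt(28) = 4*sqrt(7); 4*sqrt(528) = 16*sqrt(33); 4*sqrt(297) = 12*sqrt(33)

6*sqrt(7) + 48*sqrt(33)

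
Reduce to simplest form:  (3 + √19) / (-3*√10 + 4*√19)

(9*√10 + 3*√190 + 12*√19 + 76)/214

Multiply numerator and denominator by 3*√10 + 4*√19.
Denominator becomes 214; numerator becomes 9*√10 + 3*√190 + 12*√19 + 76.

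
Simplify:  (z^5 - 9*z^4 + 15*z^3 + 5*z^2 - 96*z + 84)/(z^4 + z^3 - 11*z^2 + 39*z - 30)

(z^2 - 5*z - 14)/(z + 5)

Factor: z^5 - 9*z^4 + 15*z^3 + 5*z^2 - 96*z + 84 = (z + 2)*(z^2 - 3*z + 6)*(z - 1)*(z - 7);  z^4 + z^3 - 11*z^2 + 39*z - 30 = (z^2 - 3*z + 6)*(z + 5)*(z - 1)
Cancel the common factors (z^2 - 3*z + 6), (z - 1).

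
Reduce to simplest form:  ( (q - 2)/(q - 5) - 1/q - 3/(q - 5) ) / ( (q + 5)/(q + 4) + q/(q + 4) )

Numerator: (q - 2)/(q - 5) - 1/q - 3/(q - 5) = (q - 1)/q
Denominator: (q + 5)/(q + 4) + q/(q + 4) = (2*q + 5)/(q + 4)
Divide: ((q - 1)/q) · ((q + 4)/(2*q + 5)) = (q**2 + 3*q - 4)/(2*q**2 + 5*q)

(q**2 + 3*q - 4)/(2*q**2 + 5*q)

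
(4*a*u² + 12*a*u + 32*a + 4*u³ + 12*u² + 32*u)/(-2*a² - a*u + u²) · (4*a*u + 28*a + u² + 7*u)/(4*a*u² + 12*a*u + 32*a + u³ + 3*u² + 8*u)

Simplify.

(4*u + 28)/(-2*a + u)

Factor: 4*a*u² + 12*a*u + 32*a + 4*u³ + 12*u² + 32*u = 4·(u² + 3*u + 8)·(a + u);  -2*a² - a*u + u² = (-2*a + u)·(a + u);  4*a*u + 28*a + u² + 7*u = (u + 7)·(4*a + u);  4*a*u² + 12*a*u + 32*a + u³ + 3*u² + 8*u = (4*a + u)·(u² + 3*u + 8)
Cancel the common factors (u² + 3*u + 8), (4*a + u), (a + u).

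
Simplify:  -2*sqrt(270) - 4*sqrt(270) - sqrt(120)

-20*sqrt(30)

2*sqrt(270) = 6*sqrt(30); 4*sqrt(270) = 12*sqrt(30); sqrt(120) = 2*sqrt(30)
Combine: (-6 - 12 - 2)·sqrt(30) = -20*sqrt(30)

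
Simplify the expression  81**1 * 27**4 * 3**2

81**1 = 3**4; 27**4 = 3**12; 3**2 = 3**2
Combine exponents: 3**18

3**18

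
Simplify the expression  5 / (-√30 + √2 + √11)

(-85*√30 - 105*√11 - 195*√2 - 20*√165)/201

Group as (√2 + √11) - √30; multiply by (√2 + √11) + √30, then rationalise the remaining surd.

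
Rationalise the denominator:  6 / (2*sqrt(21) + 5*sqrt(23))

(-12*sqrt(21) + 30*sqrt(23))/491

Multiply numerator and denominator by -2*sqrt(21) + 5*sqrt(23).
Denominator becomes 491; numerator becomes -12*sqrt(21) + 30*sqrt(23).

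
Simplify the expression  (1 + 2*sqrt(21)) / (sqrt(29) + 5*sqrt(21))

(-2*sqrt(609) - sqrt(29) + 5*sqrt(21) + 210)/496

Multiply numerator and denominator by -sqrt(29) + 5*sqrt(21).
Denominator becomes 496; numerator becomes -2*sqrt(609) - sqrt(29) + 5*sqrt(21) + 210.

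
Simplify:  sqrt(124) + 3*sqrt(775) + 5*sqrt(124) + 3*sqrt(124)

33*sqrt(31)

sqrt(124) = 2*sqrt(31); 3*sqrt(775) = 15*sqrt(31); 5*sqrt(124) = 10*sqrt(31); 3*sqrt(124) = 6*sqrt(31)
Combine: (2 + 15 + 10 + 6)·sqrt(31) = 33*sqrt(31)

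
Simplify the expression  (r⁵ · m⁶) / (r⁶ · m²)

m⁴/r

Quotient: (r^-1) · m⁴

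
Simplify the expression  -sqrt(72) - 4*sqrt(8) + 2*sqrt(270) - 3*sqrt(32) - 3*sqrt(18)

sqrt(72) = 6*sqrt(2); 4*sqrt(8) = 8*sqrt(2); 2*sqrt(270) = 6*sqrt(30); 3*sqrt(32) = 12*sqrt(2); 3*sqrt(18) = 9*sqrt(2)

-35*sqrt(2) + 6*sqrt(30)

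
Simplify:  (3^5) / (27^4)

3^5 = 3^5; 27^4 = 3^12
Combine exponents: 3^(-7)

3^(-7)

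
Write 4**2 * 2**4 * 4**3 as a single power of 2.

4**2 = 2**4; 2**4 = 2**4; 4**3 = 2**6
Combine exponents: 2**14

2**14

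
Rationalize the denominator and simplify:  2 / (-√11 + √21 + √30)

(-20*√11 + √30 + 10*√21 + 3*√770)/230

Group as (√21 + √30) - √11; multiply by (√21 + √30) + √11, then rationalise the remaining surd.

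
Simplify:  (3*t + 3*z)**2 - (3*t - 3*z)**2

36*t*z

Only the odd-power cross terms survive.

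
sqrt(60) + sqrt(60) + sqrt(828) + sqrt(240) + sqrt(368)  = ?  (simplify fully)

8*sqrt(15) + 10*sqrt(23)

sqrt(60) = 2*sqrt(15); sqrt(60) = 2*sqrt(15); sqrt(828) = 6*sqrt(23); sqrt(240) = 4*sqrt(15); sqrt(368) = 4*sqrt(23)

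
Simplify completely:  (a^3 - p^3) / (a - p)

Factor as (a-b)(a^2+ab+b^2) with a=a, b=p.

a^2 + a*p + p^2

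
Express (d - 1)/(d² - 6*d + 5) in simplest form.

1/(d - 5)

Factor: d² - 6*d + 5 = (d - 1)·(d - 5)
Cancel the common factor (d - 1).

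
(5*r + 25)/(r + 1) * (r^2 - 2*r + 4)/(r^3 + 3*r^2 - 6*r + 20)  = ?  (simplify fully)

Factor: 5*r + 25 = 5*(r + 5);  r^3 + 3*r^2 - 6*r + 20 = (r + 5)*(r^2 - 2*r + 4)
Cancel the common factors (r^2 - 2*r + 4), (r + 5).

5/(r + 1)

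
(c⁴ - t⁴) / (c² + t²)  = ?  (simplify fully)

c² - t²

Factor c^4 - t^4 and cancel (c² + t²).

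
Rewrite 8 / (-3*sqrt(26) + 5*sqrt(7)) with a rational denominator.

Multiply numerator and denominator by 5*sqrt(7) + 3*sqrt(26).
Denominator becomes -59; numerator becomes 40*sqrt(7) + 24*sqrt(26).

(-24*sqrt(26) - 40*sqrt(7))/59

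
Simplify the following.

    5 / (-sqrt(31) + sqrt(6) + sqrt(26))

Group as (sqrt(6) + sqrt(26)) - sqrt(31); multiply by (sqrt(6) + sqrt(26)) + sqrt(31), then rationalise the remaining surd.

(-5*sqrt(31) + 55*sqrt(26) + 255*sqrt(6) + 20*sqrt(1209))/623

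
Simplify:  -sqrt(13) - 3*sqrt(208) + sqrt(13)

-12*sqrt(13)

sqrt(13) = sqrt(13); 3*sqrt(208) = 12*sqrt(13); sqrt(13) = sqrt(13)
Combine: (-1 - 12 + 1)·sqrt(13) = -12*sqrt(13)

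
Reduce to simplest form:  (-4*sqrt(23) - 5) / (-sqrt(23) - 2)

(-3*sqrt(23) + 82)/19

Multiply numerator and denominator by -2 + sqrt(23).
Denominator becomes -19; numerator becomes -82 + 3*sqrt(23).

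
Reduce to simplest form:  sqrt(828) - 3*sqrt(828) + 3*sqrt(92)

sqrt(828) = 6*sqrt(23); 3*sqrt(828) = 18*sqrt(23); 3*sqrt(92) = 6*sqrt(23)
Combine: (6 - 18 + 6)·sqrt(23) = -6*sqrt(23)

-6*sqrt(23)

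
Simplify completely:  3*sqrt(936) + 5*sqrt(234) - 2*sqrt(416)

25*sqrt(26)

3*sqrt(936) = 18*sqrt(26); 5*sqrt(234) = 15*sqrt(26); 2*sqrt(416) = 8*sqrt(26)
Combine: (18 + 15 - 8)·sqrt(26) = 25*sqrt(26)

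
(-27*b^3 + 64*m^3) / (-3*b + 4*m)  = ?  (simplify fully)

9*b^2 + 12*b*m + 16*m^2

(4*m)^3 - (3*b)^3 = (-3*b + 4*m)(9*b^2 + 12*b*m + 16*m^2).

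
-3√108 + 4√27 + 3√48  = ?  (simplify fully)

3√108 = 18*√3; 4√27 = 12*√3; 3√48 = 12*√3
Combine: (-18 + 12 + 12)·√3 = 6*√3

6*√3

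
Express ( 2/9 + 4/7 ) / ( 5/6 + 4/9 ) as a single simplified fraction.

100/161

Numerator: 2/9 + 4/7 = 50/63
Denominator: 5/6 + 4/9 = 23/18
Divide: (50/63) · (18/23) = 100/161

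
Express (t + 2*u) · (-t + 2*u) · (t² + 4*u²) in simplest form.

Pair the conjugate factors: ((2*u)+t)((2*u)-t) = -t² + 4*u², then repeat with the next factor.

-t⁴ + 16*u⁴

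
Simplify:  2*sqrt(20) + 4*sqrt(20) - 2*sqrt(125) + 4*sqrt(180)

2*sqrt(20) = 4*sqrt(5); 4*sqrt(20) = 8*sqrt(5); 2*sqrt(125) = 10*sqrt(5); 4*sqrt(180) = 24*sqrt(5)
Combine: (4 + 8 - 10 + 24)·sqrt(5) = 26*sqrt(5)

26*sqrt(5)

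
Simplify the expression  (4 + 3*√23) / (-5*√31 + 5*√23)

Multiply numerator and denominator by 5*√23 + 5*√31.
Denominator becomes -200; numerator becomes 20*√23 + 20*√31 + 345 + 15*√713.

(-3*√713 - 69 - 4*√31 - 4*√23)/40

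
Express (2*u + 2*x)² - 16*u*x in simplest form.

After expansion: 4*u² - 8*u*x + 4*x² — a perfect-square trinomial.

4*(u - x)²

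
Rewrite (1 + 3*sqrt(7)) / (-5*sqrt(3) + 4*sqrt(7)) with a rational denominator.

(5*sqrt(3) + 4*sqrt(7) + 15*sqrt(21) + 84)/37

Multiply numerator and denominator by 5*sqrt(3) + 4*sqrt(7).
Denominator becomes 37; numerator becomes 5*sqrt(3) + 4*sqrt(7) + 15*sqrt(21) + 84.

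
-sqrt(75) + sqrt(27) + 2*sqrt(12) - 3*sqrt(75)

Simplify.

-13*sqrt(3)

sqrt(75) = 5*sqrt(3); sqrt(27) = 3*sqrt(3); 2*sqrt(12) = 4*sqrt(3); 3*sqrt(75) = 15*sqrt(3)
Combine: (-5 + 3 + 4 - 15)·sqrt(3) = -13*sqrt(3)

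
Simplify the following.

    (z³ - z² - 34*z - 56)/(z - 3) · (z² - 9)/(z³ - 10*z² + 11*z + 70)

Factor: z³ - z² - 34*z - 56 = (z - 7)·(z + 2)·(z + 4);  z² - 9 = (z - 3)·(z + 3);  z³ - 10*z² + 11*z + 70 = (z - 5)·(z + 2)·(z - 7)
Cancel the common factors (z + 2), (z - 3), (z - 7).

(z² + 7*z + 12)/(z - 5)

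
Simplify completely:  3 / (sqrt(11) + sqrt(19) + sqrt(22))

Group as (sqrt(11) + sqrt(19)) + sqrt(22); multiply by (sqrt(11) + sqrt(19)) - sqrt(22), then rationalise the remaining surd.

(-33*sqrt(38) + 12*sqrt(22) + 21*sqrt(19) + 45*sqrt(11))/386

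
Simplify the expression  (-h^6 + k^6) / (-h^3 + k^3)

h^3 + k^3

Difference of sixth powers: factor out (-h^3 + k^3).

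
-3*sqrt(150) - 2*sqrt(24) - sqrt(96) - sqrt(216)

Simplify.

-29*sqrt(6)

3*sqrt(150) = 15*sqrt(6); 2*sqrt(24) = 4*sqrt(6); sqrt(96) = 4*sqrt(6); sqrt(216) = 6*sqrt(6)
Combine: (-15 - 4 - 4 - 6)·sqrt(6) = -29*sqrt(6)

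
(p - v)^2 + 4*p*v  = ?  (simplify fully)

(p + v)^2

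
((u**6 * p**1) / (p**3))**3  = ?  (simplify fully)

Inside the bracket: u**6 * (p**-2)
Raise to the power 3: u**18 * (p**-6)

u**18/p**6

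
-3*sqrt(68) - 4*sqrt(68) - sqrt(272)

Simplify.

-18*sqrt(17)

3*sqrt(68) = 6*sqrt(17); 4*sqrt(68) = 8*sqrt(17); sqrt(272) = 4*sqrt(17)
Combine: (-6 - 8 - 4)·sqrt(17) = -18*sqrt(17)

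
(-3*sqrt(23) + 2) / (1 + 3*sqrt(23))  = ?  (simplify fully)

(-209 + 9*sqrt(23))/206

Multiply numerator and denominator by -3*sqrt(23) + 1.
Denominator becomes -206; numerator becomes -9*sqrt(23) + 209.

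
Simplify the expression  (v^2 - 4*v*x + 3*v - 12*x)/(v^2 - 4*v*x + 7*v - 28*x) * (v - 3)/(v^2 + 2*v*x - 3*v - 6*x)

Factor: v^2 - 4*v*x + 3*v - 12*x = (v - 4*x)*(v + 3);  v^2 - 4*v*x + 7*v - 28*x = (v + 7)*(v - 4*x);  v^2 + 2*v*x - 3*v - 6*x = (v - 3)*(v + 2*x)
Cancel the common factors (v - 3), (v - 4*x).

(v + 3)/(v^2 + 2*v*x + 7*v + 14*x)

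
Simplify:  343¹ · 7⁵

343¹ = 7^3; 7⁵ = 7^5
Combine exponents: 7^8

7^8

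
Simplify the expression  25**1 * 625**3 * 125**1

25**1 = 5**2; 625**3 = 5**12; 125**1 = 5**3
Combine exponents: 5**17

5**17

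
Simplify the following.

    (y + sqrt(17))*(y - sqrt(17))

y**2 - 17

Difference of squares with P = y, Q = sqrt(17).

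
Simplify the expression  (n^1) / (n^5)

n^(-4)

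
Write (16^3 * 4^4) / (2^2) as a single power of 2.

2^18

16^3 = 2^12; 4^4 = 2^8; 2^2 = 2^2
Combine exponents: 2^18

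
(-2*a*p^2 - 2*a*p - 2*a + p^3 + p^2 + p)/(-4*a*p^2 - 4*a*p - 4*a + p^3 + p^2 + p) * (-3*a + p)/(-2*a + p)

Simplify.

Factor: -2*a*p^2 - 2*a*p - 2*a + p^3 + p^2 + p = (p^2 + p + 1)*(-2*a + p);  -4*a*p^2 - 4*a*p - 4*a + p^3 + p^2 + p = (p^2 + p + 1)*(-4*a + p)
Cancel the common factors (p^2 + p + 1), (-2*a + p).

(-3*a + p)/(-4*a + p)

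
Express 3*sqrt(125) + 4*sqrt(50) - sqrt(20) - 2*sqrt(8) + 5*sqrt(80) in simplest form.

3*sqrt(125) = 15*sqrt(5); 4*sqrt(50) = 20*sqrt(2); sqrt(20) = 2*sqrt(5); 2*sqrt(8) = 4*sqrt(2); 5*sqrt(80) = 20*sqrt(5)

16*sqrt(2) + 33*sqrt(5)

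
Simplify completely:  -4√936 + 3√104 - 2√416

-26*√26

4√936 = 24*√26; 3√104 = 6*√26; 2√416 = 8*√26
Combine: (-24 + 6 - 8)·√26 = -26*√26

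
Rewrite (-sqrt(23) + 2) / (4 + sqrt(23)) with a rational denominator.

(-31 + 6*sqrt(23))/7

Multiply numerator and denominator by -sqrt(23) + 4.
Denominator becomes -7; numerator becomes -6*sqrt(23) + 31.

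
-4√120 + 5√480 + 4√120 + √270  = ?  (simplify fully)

4√120 = 8*√30; 5√480 = 20*√30; 4√120 = 8*√30; √270 = 3*√30
Combine: (-8 + 20 + 8 + 3)·√30 = 23*√30

23*√30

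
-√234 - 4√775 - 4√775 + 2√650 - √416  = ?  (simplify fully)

√234 = 3*√26; 4√775 = 20*√31; 4√775 = 20*√31; 2√650 = 10*√26; √416 = 4*√26

-40*√31 + 3*√26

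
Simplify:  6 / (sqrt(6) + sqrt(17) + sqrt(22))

(-24*sqrt(561) + 6*sqrt(22) + 66*sqrt(17) + 198*sqrt(6))/407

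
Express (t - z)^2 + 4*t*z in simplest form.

After expansion: t^2 + 2*t*z + z^2 — a perfect-square trinomial.

(t + z)^2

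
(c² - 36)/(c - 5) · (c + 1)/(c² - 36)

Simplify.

(c + 1)/(c - 5)

Factor: c² - 36 = (c + 6)·(c - 6);  c² - 36 = (c - 6)·(c + 6)
Cancel the common factors (c - 6), (c + 6).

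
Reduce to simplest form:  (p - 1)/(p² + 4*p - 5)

Factor: p² + 4*p - 5 = (p + 5)·(p - 1)
Cancel the common factor (p - 1).

1/(p + 5)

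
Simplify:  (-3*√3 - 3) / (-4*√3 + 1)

(15*√3 + 39)/47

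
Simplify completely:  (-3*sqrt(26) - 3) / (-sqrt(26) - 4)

(-9*sqrt(26) + 66)/10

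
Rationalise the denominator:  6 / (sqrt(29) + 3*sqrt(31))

(-3*sqrt(29) + 9*sqrt(31))/125

Multiply numerator and denominator by -3*sqrt(31) + sqrt(29).
Denominator becomes -250; numerator becomes -18*sqrt(31) + 6*sqrt(29).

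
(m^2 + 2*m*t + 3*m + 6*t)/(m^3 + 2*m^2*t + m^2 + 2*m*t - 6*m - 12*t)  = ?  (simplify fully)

Factor: m^2 + 2*m*t + 3*m + 6*t = (m + 2*t)*(m + 3);  m^3 + 2*m^2*t + m^2 + 2*m*t - 6*m - 12*t = (m - 2)*(m + 2*t)*(m + 3)
Cancel the common factors (m + 3), (m + 2*t).

1/(m - 2)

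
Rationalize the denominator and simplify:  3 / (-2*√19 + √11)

(-6*√19 - 3*√11)/65

Multiply numerator and denominator by √11 + 2*√19.
Denominator becomes -65; numerator becomes 3*√11 + 6*√19.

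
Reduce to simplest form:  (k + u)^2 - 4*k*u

Expanding gives k^2 - 2*k*u + u^2, a perfect square.

(k - u)^2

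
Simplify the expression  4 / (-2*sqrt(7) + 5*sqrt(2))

Multiply numerator and denominator by 2*sqrt(7) + 5*sqrt(2).
Denominator becomes 22; numerator becomes 8*sqrt(7) + 20*sqrt(2).

(4*sqrt(7) + 10*sqrt(2))/11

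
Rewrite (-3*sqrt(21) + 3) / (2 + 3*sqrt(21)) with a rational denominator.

Multiply numerator and denominator by -3*sqrt(21) + 2.
Denominator becomes -185; numerator becomes -15*sqrt(21) + 195.

(-39 + 3*sqrt(21))/37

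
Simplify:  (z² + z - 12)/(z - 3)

z + 4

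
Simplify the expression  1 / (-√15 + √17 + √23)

Group as (√17 + √23) - √15; multiply by (√17 + √23) + √15, then rationalise the remaining surd.

(-25*√15 + 9*√23 + 21*√17 + 2*√5865)/939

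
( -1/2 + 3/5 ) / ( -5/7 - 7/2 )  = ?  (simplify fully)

Numerator: -1/2 + 3/5 = 1/10
Denominator: -5/7 - 7/2 = -59/14
Divide: (1/10) · (-14/59) = -7/295

-7/295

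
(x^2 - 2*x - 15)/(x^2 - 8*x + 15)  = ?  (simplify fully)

Factor: x^2 - 2*x - 15 = (x - 5)*(x + 3);  x^2 - 8*x + 15 = (x - 5)*(x - 3)
Cancel the common factor (x - 5).

(x + 3)/(x - 3)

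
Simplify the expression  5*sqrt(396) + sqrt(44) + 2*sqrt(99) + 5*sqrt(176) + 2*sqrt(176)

5*sqrt(396) = 30*sqrt(11); sqrt(44) = 2*sqrt(11); 2*sqrt(99) = 6*sqrt(11); 5*sqrt(176) = 20*sqrt(11); 2*sqrt(176) = 8*sqrt(11)
Combine: (30 + 2 + 6 + 20 + 8)·sqrt(11) = 66*sqrt(11)

66*sqrt(11)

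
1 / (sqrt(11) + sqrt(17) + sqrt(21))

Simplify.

Group as (sqrt(11) + sqrt(21)) + sqrt(17); multiply by (sqrt(11) + sqrt(21)) - sqrt(17), then rationalise the remaining surd.

(-2*sqrt(3927) + 7*sqrt(21) + 15*sqrt(17) + 27*sqrt(11))/699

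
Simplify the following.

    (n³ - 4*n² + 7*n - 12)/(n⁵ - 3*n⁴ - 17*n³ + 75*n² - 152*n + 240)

1/(n² + n - 20)

Factor: n³ - 4*n² + 7*n - 12 = (n² - n + 4)·(n - 3);  n⁵ - 3*n⁴ - 17*n³ + 75*n² - 152*n + 240 = (n² - n + 4)·(n - 4)·(n - 3)·(n + 5)
Cancel the common factors (n² - n + 4), (n - 3).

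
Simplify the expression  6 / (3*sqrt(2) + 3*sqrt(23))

Multiply numerator and denominator by -3*sqrt(2) + 3*sqrt(23).
Denominator becomes 189; numerator becomes -18*sqrt(2) + 18*sqrt(23).

(-2*sqrt(2) + 2*sqrt(23))/21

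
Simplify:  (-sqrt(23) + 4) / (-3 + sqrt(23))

(-11 + sqrt(23))/14

Multiply numerator and denominator by -sqrt(23) - 3.
Denominator becomes -14; numerator becomes -sqrt(23) + 11.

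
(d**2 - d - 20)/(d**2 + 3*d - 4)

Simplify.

Factor: d**2 - d - 20 = (d - 5)*(d + 4);  d**2 + 3*d - 4 = (d + 4)*(d - 1)
Cancel the common factor (d + 4).

(d - 5)/(d - 1)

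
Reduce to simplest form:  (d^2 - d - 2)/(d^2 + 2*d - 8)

Factor: d^2 - d - 2 = (d - 2)*(d + 1);  d^2 + 2*d - 8 = (d + 4)*(d - 2)
Cancel the common factor (d - 2).

(d + 1)/(d + 4)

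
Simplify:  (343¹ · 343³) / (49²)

7^8

343¹ = 7^3; 343³ = 7^9; 49² = 7^4
Combine exponents: 7^8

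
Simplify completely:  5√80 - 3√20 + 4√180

38*√5

5√80 = 20*√5; 3√20 = 6*√5; 4√180 = 24*√5
Combine: (20 - 6 + 24)·√5 = 38*√5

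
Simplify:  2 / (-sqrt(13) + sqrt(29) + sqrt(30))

(-23*sqrt(13) + 6*sqrt(30) + 7*sqrt(29) + sqrt(11310))/341

Group as (sqrt(29) + sqrt(30)) - sqrt(13); multiply by (sqrt(29) + sqrt(30)) + sqrt(13), then rationalise the remaining surd.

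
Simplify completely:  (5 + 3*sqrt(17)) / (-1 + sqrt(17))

(sqrt(17) + 7)/2

Multiply numerator and denominator by -sqrt(17) - 1.
Denominator becomes -16; numerator becomes -56 - 8*sqrt(17).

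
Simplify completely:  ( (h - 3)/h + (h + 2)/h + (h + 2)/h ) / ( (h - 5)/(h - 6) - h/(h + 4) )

(3*h**3 - 5*h**2 - 74*h - 24)/(5*h**2 - 20*h)

Numerator: (h - 3)/h + (h + 2)/h + (h + 2)/h = (3*h + 1)/h
Denominator: (h - 5)/(h - 6) - h/(h + 4) = (5*h - 20)/(h**2 - 2*h - 24)
Divide: ((3*h + 1)/h) · ((h**2 - 2*h - 24)/(5*h - 20)) = (3*h**3 - 5*h**2 - 74*h - 24)/(5*h**2 - 20*h)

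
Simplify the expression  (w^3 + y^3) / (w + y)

Apply the sum-of-cubes factorisation and cancel (w + y).

w^2 - w*y + y^2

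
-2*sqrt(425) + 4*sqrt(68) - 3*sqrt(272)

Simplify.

-14*sqrt(17)

2*sqrt(425) = 10*sqrt(17); 4*sqrt(68) = 8*sqrt(17); 3*sqrt(272) = 12*sqrt(17)
Combine: (-10 + 8 - 12)·sqrt(17) = -14*sqrt(17)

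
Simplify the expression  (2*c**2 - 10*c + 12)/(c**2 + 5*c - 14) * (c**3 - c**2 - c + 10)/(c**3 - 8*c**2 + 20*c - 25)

(2*c**2 - 2*c - 12)/(c**2 + 2*c - 35)

Factor: 2*c**2 - 10*c + 12 = 2*(c - 3)*(c - 2);  c**2 + 5*c - 14 = (c - 2)*(c + 7);  c**3 - c**2 - c + 10 = (c + 2)*(c**2 - 3*c + 5);  c**3 - 8*c**2 + 20*c - 25 = (c - 5)*(c**2 - 3*c + 5)
Cancel the common factors (c**2 - 3*c + 5), (c - 2).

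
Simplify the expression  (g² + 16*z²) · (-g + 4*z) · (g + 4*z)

-g⁴ + 256*z⁴

Pair the conjugate factors: ((4*z)+g)((4*z)-g) = -g² + 16*z², then repeat with the next factor.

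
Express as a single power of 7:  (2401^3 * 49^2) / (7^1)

2401^3 = 7^12; 49^2 = 7^4; 7^1 = 7^1
Combine exponents: 7^15

7^15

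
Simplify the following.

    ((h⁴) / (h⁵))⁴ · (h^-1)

h^(-5)

Inside the bracket: (h^-1)
Raise to the power 4: (h^-4)
Multiply by (h^-1): add exponents.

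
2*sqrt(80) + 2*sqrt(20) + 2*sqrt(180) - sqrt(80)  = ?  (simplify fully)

20*sqrt(5)

2*sqrt(80) = 8*sqrt(5); 2*sqrt(20) = 4*sqrt(5); 2*sqrt(180) = 12*sqrt(5); sqrt(80) = 4*sqrt(5)
Combine: (8 + 4 + 12 - 4)·sqrt(5) = 20*sqrt(5)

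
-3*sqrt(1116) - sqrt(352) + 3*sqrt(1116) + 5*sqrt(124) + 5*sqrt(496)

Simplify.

3*sqrt(1116) = 18*sqrt(31); sqrt(352) = 4*sqrt(22); 3*sqrt(1116) = 18*sqrt(31); 5*sqrt(124) = 10*sqrt(31); 5*sqrt(496) = 20*sqrt(31)

-4*sqrt(22) + 30*sqrt(31)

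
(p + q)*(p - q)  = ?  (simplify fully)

p^2 - q^2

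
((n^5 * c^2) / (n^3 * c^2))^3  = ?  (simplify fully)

n^6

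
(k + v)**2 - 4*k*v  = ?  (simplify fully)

After expansion: k**2 - 2*k*v + v**2 — a perfect-square trinomial.

(k - v)**2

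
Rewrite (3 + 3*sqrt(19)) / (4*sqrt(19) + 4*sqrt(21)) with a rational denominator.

Multiply numerator and denominator by -4*sqrt(21) + 4*sqrt(19).
Denominator becomes -32; numerator becomes -12*sqrt(399) - 12*sqrt(21) + 12*sqrt(19) + 228.

(-57 - 3*sqrt(19) + 3*sqrt(21) + 3*sqrt(399))/8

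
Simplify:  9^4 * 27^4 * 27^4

3^32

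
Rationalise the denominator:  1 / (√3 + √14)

(-√3 + √14)/11

Multiply numerator and denominator by -√3 + √14.
Denominator becomes 11; numerator becomes -√3 + √14.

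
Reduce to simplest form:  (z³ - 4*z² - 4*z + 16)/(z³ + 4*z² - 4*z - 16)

(z - 4)/(z + 4)

Factor: z³ - 4*z² - 4*z + 16 = (z - 2)·(z - 4)·(z + 2);  z³ + 4*z² - 4*z - 16 = (z + 4)·(z - 2)·(z + 2)
Cancel the common factors (z - 2), (z + 2).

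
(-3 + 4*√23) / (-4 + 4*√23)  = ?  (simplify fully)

(√23 + 89)/88

Multiply numerator and denominator by -4*√23 - 4.
Denominator becomes -352; numerator becomes -356 - 4*√23.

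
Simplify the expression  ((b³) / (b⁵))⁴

b^(-8)

Inside the bracket: (b^-2)
Raise to the power 4: (b^-8)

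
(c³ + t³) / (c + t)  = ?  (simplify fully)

c² - c*t + t²

Apply the sum-of-cubes factorisation and cancel (c + t).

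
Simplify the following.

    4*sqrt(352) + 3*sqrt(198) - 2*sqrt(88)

21*sqrt(22)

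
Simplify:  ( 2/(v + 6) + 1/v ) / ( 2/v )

(3*v + 6)/(2*v + 12)

Numerator: 2/(v + 6) + 1/v = (3*v + 6)/(v² + 6*v)
Denominator: 2/v = 2/v
Divide: ((3*v + 6)/(v² + 6*v)) · (v/2) = (3*v + 6)/(2*v + 12)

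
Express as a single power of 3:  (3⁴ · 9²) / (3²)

3^6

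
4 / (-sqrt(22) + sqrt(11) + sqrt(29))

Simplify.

(-9*sqrt(22) + 2*sqrt(29) + 20*sqrt(11) + 11*sqrt(58))/119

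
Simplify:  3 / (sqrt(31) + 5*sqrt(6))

(-3*sqrt(31) + 15*sqrt(6))/119

Multiply numerator and denominator by -sqrt(31) + 5*sqrt(6).
Denominator becomes 119; numerator becomes -3*sqrt(31) + 15*sqrt(6).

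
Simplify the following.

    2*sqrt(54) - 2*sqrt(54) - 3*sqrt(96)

-12*sqrt(6)

2*sqrt(54) = 6*sqrt(6); 2*sqrt(54) = 6*sqrt(6); 3*sqrt(96) = 12*sqrt(6)
Combine: (6 - 6 - 12)·sqrt(6) = -12*sqrt(6)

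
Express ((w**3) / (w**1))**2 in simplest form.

Inside the bracket: w**2
Raise to the power 2: w**4

w**4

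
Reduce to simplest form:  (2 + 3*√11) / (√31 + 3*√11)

(-3*√341 - 2*√31 + 6*√11 + 99)/68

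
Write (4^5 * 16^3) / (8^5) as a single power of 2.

4^5 = 2^10; 16^3 = 2^12; 8^5 = 2^15
Combine exponents: 2^7

2^7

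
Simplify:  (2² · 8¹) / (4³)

2² = 2^2; 8¹ = 2^3; 4³ = 2^6
Combine exponents: 2^(-1)

2^(-1)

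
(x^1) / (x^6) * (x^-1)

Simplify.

x^(-6)

Quotient: (x^-5)
Multiply by (x^-1): add exponents.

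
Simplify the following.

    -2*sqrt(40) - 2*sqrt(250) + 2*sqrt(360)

2*sqrt(40) = 4*sqrt(10); 2*sqrt(250) = 10*sqrt(10); 2*sqrt(360) = 12*sqrt(10)
Combine: (-4 - 10 + 12)·sqrt(10) = -2*sqrt(10)

-2*sqrt(10)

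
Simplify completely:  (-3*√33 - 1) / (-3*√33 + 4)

(15*√33 + 301)/281

Multiply numerator and denominator by 4 + 3*√33.
Denominator becomes -281; numerator becomes -301 - 15*√33.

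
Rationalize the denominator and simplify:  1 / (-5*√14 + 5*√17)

Multiply numerator and denominator by 5*√14 + 5*√17.
Denominator becomes 75; numerator becomes 5*√14 + 5*√17.

(√14 + √17)/15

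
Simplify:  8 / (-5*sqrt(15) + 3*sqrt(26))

Multiply numerator and denominator by 3*sqrt(26) + 5*sqrt(15).
Denominator becomes -141; numerator becomes 24*sqrt(26) + 40*sqrt(15).

(-40*sqrt(15) - 24*sqrt(26))/141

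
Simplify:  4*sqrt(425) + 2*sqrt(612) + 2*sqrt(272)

40*sqrt(17)

4*sqrt(425) = 20*sqrt(17); 2*sqrt(612) = 12*sqrt(17); 2*sqrt(272) = 8*sqrt(17)
Combine: (20 + 12 + 8)·sqrt(17) = 40*sqrt(17)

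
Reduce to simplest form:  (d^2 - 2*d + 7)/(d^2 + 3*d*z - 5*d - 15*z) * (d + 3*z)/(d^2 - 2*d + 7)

Factor: d^2 + 3*d*z - 5*d - 15*z = (d - 5)*(d + 3*z)
Cancel the common factors (d^2 - 2*d + 7), (d + 3*z).

1/(d - 5)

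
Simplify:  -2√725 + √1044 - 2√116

2√725 = 10*√29; √1044 = 6*√29; 2√116 = 4*√29
Combine: (-10 + 6 - 4)·√29 = -8*√29

-8*√29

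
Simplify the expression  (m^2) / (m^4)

Quotient: (m^-2)

m^(-2)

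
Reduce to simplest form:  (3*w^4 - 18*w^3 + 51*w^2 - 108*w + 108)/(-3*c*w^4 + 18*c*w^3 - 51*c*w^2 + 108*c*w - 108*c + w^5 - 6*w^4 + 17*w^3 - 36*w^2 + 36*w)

3/(-3*c + w)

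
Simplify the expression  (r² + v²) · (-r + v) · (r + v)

-r⁴ + v⁴

Pair the conjugate factors: (v+r)(v-r) = -r² + v², then repeat with the next factor.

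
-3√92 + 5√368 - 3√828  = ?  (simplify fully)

-4*√23

3√92 = 6*√23; 5√368 = 20*√23; 3√828 = 18*√23
Combine: (-6 + 20 - 18)·√23 = -4*√23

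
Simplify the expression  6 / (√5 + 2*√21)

(-6*√5 + 12*√21)/79

Multiply numerator and denominator by -2*√21 + √5.
Denominator becomes -79; numerator becomes -12*√21 + 6*√5.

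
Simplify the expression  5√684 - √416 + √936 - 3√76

2*√26 + 24*√19

5√684 = 30*√19; √416 = 4*√26; √936 = 6*√26; 3√76 = 6*√19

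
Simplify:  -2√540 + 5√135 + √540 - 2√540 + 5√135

2√540 = 12*√15; 5√135 = 15*√15; √540 = 6*√15; 2√540 = 12*√15; 5√135 = 15*√15
Combine: (-12 + 15 + 6 - 12 + 15)·√15 = 12*√15

12*√15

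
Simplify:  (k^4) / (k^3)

Quotient: k^1

k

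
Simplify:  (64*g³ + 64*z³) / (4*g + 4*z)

16*g² - 16*g*z + 16*z²

(4*g)^3 + (4*z)^3 = (4*g + 4*z)(16*g² - 16*g*z + 16*z²).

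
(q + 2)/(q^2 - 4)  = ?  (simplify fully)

Factor: q^2 - 4 = (q + 2)*(q - 2)
Cancel the common factor (q + 2).

1/(q - 2)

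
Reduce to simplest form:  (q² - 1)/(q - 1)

Factor: q² - 1 = (q + 1)·(q - 1)
Cancel the common factor (q - 1).

q + 1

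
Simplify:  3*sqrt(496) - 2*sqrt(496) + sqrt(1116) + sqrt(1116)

3*sqrt(496) = 12*sqrt(31); 2*sqrt(496) = 8*sqrt(31); sqrt(1116) = 6*sqrt(31); sqrt(1116) = 6*sqrt(31)
Combine: (12 - 8 + 6 + 6)·sqrt(31) = 16*sqrt(31)

16*sqrt(31)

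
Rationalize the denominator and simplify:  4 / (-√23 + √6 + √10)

Group as (√6 + √10) - √23; multiply by (√6 + √10) + √23, then rationalise the remaining surd.

(28*√23 + 76*√10 + 108*√6 + 16*√345)/191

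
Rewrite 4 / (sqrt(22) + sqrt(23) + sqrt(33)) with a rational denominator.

(-11*sqrt(138) + 6*sqrt(33) + 16*sqrt(23) + 17*sqrt(22))/235

Group as (sqrt(22) + sqrt(33)) + sqrt(23); multiply by (sqrt(22) + sqrt(33)) - sqrt(23), then rationalise the remaining surd.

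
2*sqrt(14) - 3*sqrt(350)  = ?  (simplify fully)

2*sqrt(14) = 2*sqrt(14); 3*sqrt(350) = 15*sqrt(14)
Combine: (2 - 15)·sqrt(14) = -13*sqrt(14)

-13*sqrt(14)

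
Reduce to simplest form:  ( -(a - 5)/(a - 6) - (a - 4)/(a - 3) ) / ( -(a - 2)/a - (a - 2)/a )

Numerator: -(a - 5)/(a - 6) - (a - 4)/(a - 3) = (-2*a^2 + 18*a - 39)/(a^2 - 9*a + 18)
Denominator: -(a - 2)/a - (a - 2)/a = (-2*a + 4)/a
Divide: ((-2*a^2 + 18*a - 39)/(a^2 - 9*a + 18)) · (a/(-2*a + 4)) = (2*a^3 - 18*a^2 + 39*a)/(2*a^3 - 22*a^2 + 72*a - 72)

(2*a^3 - 18*a^2 + 39*a)/(2*a^3 - 22*a^2 + 72*a - 72)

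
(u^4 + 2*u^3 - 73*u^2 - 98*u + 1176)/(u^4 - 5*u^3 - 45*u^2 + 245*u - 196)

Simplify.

Factor: u^4 + 2*u^3 - 73*u^2 - 98*u + 1176 = (u + 7)*(u + 6)*(u - 7)*(u - 4);  u^4 - 5*u^3 - 45*u^2 + 245*u - 196 = (u + 7)*(u - 4)*(u - 7)*(u - 1)
Cancel the common factors (u - 4), (u - 7), (u + 7).

(u + 6)/(u - 1)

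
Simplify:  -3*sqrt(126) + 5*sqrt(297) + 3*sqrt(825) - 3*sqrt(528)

-9*sqrt(14) + 18*sqrt(33)

3*sqrt(126) = 9*sqrt(14); 5*sqrt(297) = 15*sqrt(33); 3*sqrt(825) = 15*sqrt(33); 3*sqrt(528) = 12*sqrt(33)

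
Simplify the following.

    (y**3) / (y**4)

1/y

Quotient: (y**-1)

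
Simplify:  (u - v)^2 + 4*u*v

(u + v)^2

After expansion: u^2 + 2*u*v + v^2 — a perfect-square trinomial.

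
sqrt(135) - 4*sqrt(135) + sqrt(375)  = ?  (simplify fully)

sqrt(135) = 3*sqrt(15); 4*sqrt(135) = 12*sqrt(15); sqrt(375) = 5*sqrt(15)
Combine: (3 - 12 + 5)·sqrt(15) = -4*sqrt(15)

-4*sqrt(15)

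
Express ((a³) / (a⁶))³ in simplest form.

a^(-9)

Inside the bracket: (a^-3)
Raise to the power 3: (a^-9)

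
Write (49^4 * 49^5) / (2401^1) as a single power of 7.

7^14

49^4 = 7^8; 49^5 = 7^10; 2401^1 = 7^4
Combine exponents: 7^14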